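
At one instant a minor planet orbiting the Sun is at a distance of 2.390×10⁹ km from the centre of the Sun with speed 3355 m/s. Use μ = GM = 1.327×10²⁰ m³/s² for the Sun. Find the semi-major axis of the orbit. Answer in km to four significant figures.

a ≈ 1.330×10⁹ km

r = 2.390×10¹² m.
Specific orbital energy ε = v²/2 − μ/r = (3355)²/2 − 1.327×10²⁰/2.390×10¹² = -4.990×10⁷ J/kg.
Since ε = −μ/(2a), a = −μ/(2ε) = 1.330×10¹² m = 1.3298×10⁹ km.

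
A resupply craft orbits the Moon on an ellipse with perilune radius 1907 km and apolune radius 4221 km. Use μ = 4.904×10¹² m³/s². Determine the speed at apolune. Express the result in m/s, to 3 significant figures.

Semi-major axis a = (r_p + r_a)/2 = 3064.0 km = 3.064×10⁶ m.
Vis-viva: v² = μ(2/r − 1/a) = 4.904×10¹² × (4.738×10⁻⁷ − 3.264×10⁻⁷) = 7.231×10⁵ m²/s².
v = 850.4 m/s.

v ≈ 850 m/s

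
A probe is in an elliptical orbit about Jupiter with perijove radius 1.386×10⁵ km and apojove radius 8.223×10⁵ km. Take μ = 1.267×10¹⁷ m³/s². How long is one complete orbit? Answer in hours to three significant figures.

T ≈ 51.6 hours

Semi-major axis a = (r_p + r_a)/2 = (1.3860×10⁵ + 8.2230×10⁵)/2 = 4.8045×10⁵ km = 4.804×10⁸ m.
By Kepler's third law T = 2π√(a³/μ) = 2π × 2.959×10⁴ = 1.859×10⁵ s.
= 51.64 hours.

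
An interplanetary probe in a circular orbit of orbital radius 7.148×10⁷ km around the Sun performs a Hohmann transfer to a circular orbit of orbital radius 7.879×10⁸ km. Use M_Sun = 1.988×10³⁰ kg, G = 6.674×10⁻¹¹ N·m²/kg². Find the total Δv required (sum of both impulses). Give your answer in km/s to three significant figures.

Δv_total ≈ 22.9 km/s

μ = GM = 6.674×10⁻¹¹ × 1.988×10³⁰ = 1.327×10²⁰ m³/s².
r₁ = 7.148×10⁷ km = 7.148×10¹⁰ m.
r₂ = 7.879×10⁸ km = 7.879×10¹¹ m.
Transfer ellipse a_t = (r₁ + r₂)/2 = 4.297×10¹¹ m.
At r₁: circular v_c1 = √(μ/r₁) = 43080 m/s; transfer-perihelion v_p = √[μ(2/r₁ − 1/a_t)] = 58340 m/s.
Δv₁ = v_p − v_c1 = 15260 m/s.
At r₂: circular v_c2 = √(μ/r₂) = 12980 m/s; transfer-aphelion v_a = √[μ(2/r₂ − 1/a_t)] = 5293 m/s.
Δv₂ = v_c2 − v_a = 7684 m/s.
Total Δv = Δv₁ + Δv₂ = 22940 m/s = 22.94 km/s.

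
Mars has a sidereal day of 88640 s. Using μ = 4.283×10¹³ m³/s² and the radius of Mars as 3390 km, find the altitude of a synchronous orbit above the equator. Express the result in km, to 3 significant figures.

h_sync ≈ 17000 km

A synchronous orbit has period T, so by Kepler's third law a = (μT²/4π²)^(1/3).
μT²/4π² = 4.283×10¹³ × (8.864×10⁴)² / 39.48 = 8.524×10²¹ m³.
a = 2.043×10⁷ m = 20428 km.
Altitude h = a − R = 20428 − 3390 = 17038 km.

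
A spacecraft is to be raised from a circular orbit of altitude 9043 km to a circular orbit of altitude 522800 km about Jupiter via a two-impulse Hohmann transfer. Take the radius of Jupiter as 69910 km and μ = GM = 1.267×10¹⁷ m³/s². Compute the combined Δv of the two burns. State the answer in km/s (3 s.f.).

Δv_total ≈ 20.7 km/s

r₁ = 69910 + 9043 = 78953 km = 7.8953×10⁷ m.
r₂ = 69910 + 522800 = 592710 km = 5.9271×10⁸ m.
Transfer ellipse a_t = (r₁ + r₂)/2 = 3.358×10⁸ m.
At r₁: circular v_c1 = √(μ/r₁) = 40060 m/s; transfer-perijove v_p = √[μ(2/r₁ − 1/a_t)] = 53220 m/s.
Δv₁ = v_p − v_c1 = 13160 m/s.
At r₂: circular v_c2 = √(μ/r₂) = 14620 m/s; transfer-apojove v_a = √[μ(2/r₂ − 1/a_t)] = 7089 m/s.
Δv₂ = v_c2 − v_a = 7532 m/s.
Total Δv = Δv₁ + Δv₂ = 20690 m/s = 20.69 km/s.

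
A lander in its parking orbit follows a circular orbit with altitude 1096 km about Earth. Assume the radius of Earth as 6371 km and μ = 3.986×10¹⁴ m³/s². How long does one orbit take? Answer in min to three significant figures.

T ≈ 107 min

r = 6371 + 1096 = 7467.0 km = 7.4670×10⁶ m.
Kepler's third law: T = 2π√(r³/μ) = 2π√((7.467×10⁶)³ / 3.986×10¹⁴).
r³/μ = 1.044×10⁶ s², so T = 2π × 1.022×10³ = 6.421×10³ s.
Converting: 6.421×10³ s ÷ 60.00 = 107.0 min.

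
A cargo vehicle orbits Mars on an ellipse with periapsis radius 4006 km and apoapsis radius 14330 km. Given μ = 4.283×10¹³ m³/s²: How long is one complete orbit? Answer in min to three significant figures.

Semi-major axis a = (r_p + r_a)/2 = (4006.0 + 14330)/2 = 9168.0 km = 9.168×10⁶ m.
By Kepler's third law T = 2π√(a³/μ) = 2π × 4.242×10³ = 2.665×10⁴ s.
= 444.2 min.

T ≈ 444 min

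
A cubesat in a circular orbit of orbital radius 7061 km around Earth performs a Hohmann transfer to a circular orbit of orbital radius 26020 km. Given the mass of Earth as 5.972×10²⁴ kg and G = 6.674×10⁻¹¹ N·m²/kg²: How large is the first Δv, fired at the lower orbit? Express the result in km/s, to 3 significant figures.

Δv ≈ 1.91 km/s

μ = GM = 6.674×10⁻¹¹ × 5.972×10²⁴ = 3.986×10¹⁴ m³/s².
r₁ = 7061 km = 7.061×10⁶ m.
r₂ = 26020 km = 2.602×10⁷ m.
Transfer ellipse a_t = (r₁ + r₂)/2 = 1.654×10⁷ m.
At r₁: circular v_c1 = √(μ/r₁) = 7513 m/s; transfer-perigee v_p = √[μ(2/r₁ − 1/a_t)] = 9423 m/s.
Δv₁ = v_p − v_c1 = 1910 m/s.
= 1.910 km/s.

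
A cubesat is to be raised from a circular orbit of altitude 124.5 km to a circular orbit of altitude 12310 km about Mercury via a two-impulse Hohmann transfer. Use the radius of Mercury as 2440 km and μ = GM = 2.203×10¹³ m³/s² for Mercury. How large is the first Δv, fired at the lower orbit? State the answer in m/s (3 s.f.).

Δv ≈ 895 m/s

r₁ = 2440 + 124.5 = 2564.5 km = 2.5645×10⁶ m.
r₂ = 2440 + 12310 = 14750 km = 1.4750×10⁷ m.
Transfer ellipse a_t = (r₁ + r₂)/2 = 8.657×10⁶ m.
At r₁: circular v_c1 = √(μ/r₁) = 2931 m/s; transfer-periherm v_p = √[μ(2/r₁ − 1/a_t)] = 3826 m/s.
Δv₁ = v_p − v_c1 = 894.8 m/s.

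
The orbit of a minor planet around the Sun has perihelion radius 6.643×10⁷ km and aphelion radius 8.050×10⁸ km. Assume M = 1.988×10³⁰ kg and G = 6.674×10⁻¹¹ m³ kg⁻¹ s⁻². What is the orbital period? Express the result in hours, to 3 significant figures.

μ = GM = 6.674×10⁻¹¹ × 1.988×10³⁰ = 1.327×10²⁰ m³/s².
Semi-major axis a = (r_p + r_a)/2 = (6.6430×10⁷ + 8.0500×10⁸)/2 = 4.3572×10⁸ km = 4.357×10¹¹ m.
By Kepler's third law T = 2π√(a³/μ) = 2π × 2.497×10⁷ = 1.569×10⁸ s.
= 43580 hours.

T ≈ 43600 hours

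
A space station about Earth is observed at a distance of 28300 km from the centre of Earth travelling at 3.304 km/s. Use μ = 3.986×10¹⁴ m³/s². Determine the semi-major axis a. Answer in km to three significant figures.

a ≈ 23100 km

r = 2.830×10⁷ m.
Specific orbital energy ε = v²/2 − μ/r = (3304)²/2 − 3.986×10¹⁴/2.830×10⁷ = -8.627×10⁶ J/kg.
Since ε = −μ/(2a), a = −μ/(2ε) = 2.310×10⁷ m = 23103 km.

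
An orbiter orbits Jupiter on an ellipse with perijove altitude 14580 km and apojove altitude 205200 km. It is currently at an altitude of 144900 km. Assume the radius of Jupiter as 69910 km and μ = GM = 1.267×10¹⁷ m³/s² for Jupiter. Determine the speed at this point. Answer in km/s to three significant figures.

r_p = 69910 + 14580 = 84490 km = 8.4490×10⁷ m.
r_a = 69910 + 205200 = 275110 km = 2.7511×10⁸ m.
r = 69910 + 144900 = 2.1481×10⁵ km = 2.148×10⁸ m.
Semi-major axis a = (r_p + r_a)/2 = 1.7980×10⁵ km = 1.798×10⁸ m.
Vis-viva: v² = μ(2/r − 1/a) = 1.267×10¹⁷ × (9.311×10⁻⁹ − 5.562×10⁻⁹) = 4.750×10⁸ m²/s².
v = 21790 m/s = 21.79 km/s.

v ≈ 21.8 km/s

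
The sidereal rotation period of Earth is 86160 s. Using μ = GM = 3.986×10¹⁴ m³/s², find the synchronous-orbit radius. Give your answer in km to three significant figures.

r_sync ≈ 42200 km

A synchronous orbit has period T, so by Kepler's third law a = (μT²/4π²)^(1/3).
μT²/4π² = 3.986×10¹⁴ × (8.616×10⁴)² / 39.48 = 7.495×10²² m³.
a = 4.216×10⁷ m = 42163 km.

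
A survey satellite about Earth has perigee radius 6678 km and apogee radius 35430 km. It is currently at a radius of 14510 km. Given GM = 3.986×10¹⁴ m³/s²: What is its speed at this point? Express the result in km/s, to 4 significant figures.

Semi-major axis a = (r_p + r_a)/2 = 21054 km = 2.105×10⁷ m.
Vis-viva: v² = μ(2/r − 1/a) = 3.986×10¹⁴ × (1.378×10⁻⁷ − 4.750×10⁻⁸) = 3.601×10⁷ m²/s².
v = 6001 m/s = 6.001 km/s.

v ≈ 6.001 km/s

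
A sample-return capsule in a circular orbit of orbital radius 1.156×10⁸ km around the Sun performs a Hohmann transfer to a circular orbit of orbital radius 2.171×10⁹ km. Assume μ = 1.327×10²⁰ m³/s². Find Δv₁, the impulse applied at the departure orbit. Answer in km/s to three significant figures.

Δv ≈ 12.8 km/s

r₁ = 1.156×10⁸ km = 1.156×10¹¹ m.
r₂ = 2.171×10⁹ km = 2.171×10¹² m.
Transfer ellipse a_t = (r₁ + r₂)/2 = 1.143×10¹² m.
At r₁: circular v_c1 = √(μ/r₁) = 33880 m/s; transfer-perihelion v_p = √[μ(2/r₁ − 1/a_t)] = 46690 m/s.
Δv₁ = v_p − v_c1 = 12810 m/s.
= 12.81 km/s.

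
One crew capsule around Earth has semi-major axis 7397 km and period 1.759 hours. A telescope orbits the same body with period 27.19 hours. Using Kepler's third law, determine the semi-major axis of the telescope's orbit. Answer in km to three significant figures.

Kepler's third law: a³ ∝ T², so a₂ = a₁ (T₂/T₁)^(2/3).
T₂/T₁ = 15.46, (T₂/T₁)^(2/3) = 6.205.
a₂ = 7397 × 6.205 = 45900 km.

a₂ ≈ 45900 km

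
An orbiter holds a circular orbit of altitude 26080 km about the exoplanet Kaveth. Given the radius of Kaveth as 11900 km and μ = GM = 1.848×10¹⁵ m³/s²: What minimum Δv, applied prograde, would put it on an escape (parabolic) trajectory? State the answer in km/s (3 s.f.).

r = 11900 + 26080 = 37980 km = 3.7980×10⁷ m.
Circular speed v_c = √(μ/r) = 6975 m/s.
Escape speed v_esc = √(2μ/r) = √2 × v_c = 9865 m/s.
Δv = v_esc − v_c = 2889 m/s = 2.889 km/s.

Δv ≈ 2.89 km/s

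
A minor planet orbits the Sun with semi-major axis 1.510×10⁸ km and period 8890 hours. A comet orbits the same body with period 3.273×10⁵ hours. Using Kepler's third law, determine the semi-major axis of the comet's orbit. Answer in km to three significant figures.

Kepler's third law: a³ ∝ T², so a₂ = a₁ (T₂/T₁)^(2/3).
T₂/T₁ = 36.82, (T₂/T₁)^(2/3) = 11.07.
a₂ = 1.510×10⁸ × 11.07 = 1.671×10⁹ km.

a₂ ≈ 1.67×10⁹ km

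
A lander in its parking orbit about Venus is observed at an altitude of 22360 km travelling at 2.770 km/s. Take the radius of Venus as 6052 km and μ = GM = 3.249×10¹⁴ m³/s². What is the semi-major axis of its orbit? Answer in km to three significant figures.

a ≈ 21400 km

r = 6052 + 22360 = 28412 km = 2.841×10⁷ m.
Specific orbital energy ε = v²/2 − μ/r = (2770)²/2 − 3.249×10¹⁴/2.841×10⁷ = -7.599×10⁶ J/kg.
Since ε = −μ/(2a), a = −μ/(2ε) = 2.138×10⁷ m = 21378 km.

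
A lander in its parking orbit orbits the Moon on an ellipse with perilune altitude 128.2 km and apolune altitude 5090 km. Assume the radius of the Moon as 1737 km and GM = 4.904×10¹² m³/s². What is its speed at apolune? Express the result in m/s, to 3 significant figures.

v ≈ 555 m/s

r_p = 1737 + 128.2 = 1865.2 km = 1.8652×10⁶ m.
r_a = 1737 + 5090 = 6827.0 km = 6.8270×10⁶ m.
Semi-major axis a = (r_p + r_a)/2 = 4346.1 km = 4.346×10⁶ m.
Vis-viva: v² = μ(2/r − 1/a) = 4.904×10¹² × (2.930×10⁻⁷ − 2.301×10⁻⁷) = 3.083×10⁵ m²/s².
v = 555.2 m/s.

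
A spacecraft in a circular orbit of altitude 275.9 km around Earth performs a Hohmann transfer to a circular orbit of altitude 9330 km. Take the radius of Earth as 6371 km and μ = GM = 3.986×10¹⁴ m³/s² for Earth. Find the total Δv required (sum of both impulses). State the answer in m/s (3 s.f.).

Δv_total ≈ 2590 m/s

r₁ = 6371 + 275.9 = 6646.9 km = 6.6469×10⁶ m.
r₂ = 6371 + 9330 = 15701 km = 1.5701×10⁷ m.
Transfer ellipse a_t = (r₁ + r₂)/2 = 1.117×10⁷ m.
At r₁: circular v_c1 = √(μ/r₁) = 7744 m/s; transfer-perigee v_p = √[μ(2/r₁ − 1/a_t)] = 9180 m/s.
Δv₁ = v_p − v_c1 = 1436 m/s.
At r₂: circular v_c2 = √(μ/r₂) = 5039 m/s; transfer-apogee v_a = √[μ(2/r₂ − 1/a_t)] = 3886 m/s.
Δv₂ = v_c2 − v_a = 1152 m/s.
Total Δv = Δv₁ + Δv₂ = 2588 m/s.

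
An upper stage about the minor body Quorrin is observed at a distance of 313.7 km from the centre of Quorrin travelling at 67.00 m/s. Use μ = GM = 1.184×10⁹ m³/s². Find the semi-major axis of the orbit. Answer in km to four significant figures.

a ≈ 387.0 km

r = 3.137×10⁵ m.
Vis-viva rearranged: 1/a = 2/r − v²/μ = 6.376×10⁻⁶ − 3.791×10⁻⁶ = 2.584×10⁻⁶ m⁻¹.
a = 3.870×10⁵ m = 386.98 km.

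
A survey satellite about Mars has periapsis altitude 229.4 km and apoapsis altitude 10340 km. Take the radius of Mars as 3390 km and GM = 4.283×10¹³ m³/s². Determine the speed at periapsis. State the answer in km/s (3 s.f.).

v ≈ 4.33 km/s

r_p = 3390 + 229.4 = 3619.4 km = 3.6194×10⁶ m.
r_a = 3390 + 10340 = 13730 km = 1.3730×10⁷ m.
Semi-major axis a = (r_p + r_a)/2 = 8674.7 km = 8.675×10⁶ m.
Vis-viva: v² = μ(2/r − 1/a) = 4.283×10¹³ × (5.526×10⁻⁷ − 1.153×10⁻⁷) = 1.873×10⁷ m²/s².
v = 4328 m/s = 4.328 km/s.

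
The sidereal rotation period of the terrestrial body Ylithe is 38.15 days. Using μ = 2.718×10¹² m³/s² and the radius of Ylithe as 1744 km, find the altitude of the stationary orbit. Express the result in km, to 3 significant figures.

h_sync ≈ 89000 km

T = 38.15 days = 3.296×10⁶ s.
A synchronous orbit has period T, so by Kepler's third law a = (μT²/4π²)^(1/3).
μT²/4π² = 2.718×10¹² × (3.296×10⁶)² / 39.48 = 7.480×10²³ m³.
a = 9.078×10⁷ m = 90776 km.
Altitude h = a − R = 90776 − 1744 = 89032 km.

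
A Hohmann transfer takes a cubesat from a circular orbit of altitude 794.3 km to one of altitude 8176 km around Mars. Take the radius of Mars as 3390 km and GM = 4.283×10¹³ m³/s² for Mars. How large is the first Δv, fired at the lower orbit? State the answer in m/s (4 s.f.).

Δv ≈ 677.9 m/s

r₁ = 3390 + 794.3 = 4184.3 km = 4.1843×10⁶ m.
r₂ = 3390 + 8176 = 11566 km = 1.1566×10⁷ m.
Transfer ellipse a_t = (r₁ + r₂)/2 = 7.875×10⁶ m.
At r₁: circular v_c1 = √(μ/r₁) = 3199 m/s; transfer-periapsis v_p = √[μ(2/r₁ − 1/a_t)] = 3877 m/s.
Δv₁ = v_p − v_c1 = 677.9 m/s.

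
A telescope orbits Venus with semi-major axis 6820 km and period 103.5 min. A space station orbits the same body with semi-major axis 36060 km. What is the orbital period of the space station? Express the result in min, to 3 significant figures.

T₂ ≈ 1260 min

Kepler's third law: T² ∝ a³, so T₂ = T₁ (a₂/a₁)^(3/2).
a₂/a₁ = 5.287, (a₂/a₁)^(3/2) = 12.16.
T₂ = 103.5 × 12.16 = 1258 min.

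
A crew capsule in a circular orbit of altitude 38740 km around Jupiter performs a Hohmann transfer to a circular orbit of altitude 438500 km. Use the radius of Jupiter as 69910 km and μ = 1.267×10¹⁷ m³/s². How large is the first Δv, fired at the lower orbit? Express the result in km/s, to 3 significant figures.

r₁ = 69910 + 38740 = 108650 km = 1.0865×10⁸ m.
r₂ = 69910 + 438500 = 508410 km = 5.0841×10⁸ m.
Transfer ellipse a_t = (r₁ + r₂)/2 = 3.085×10⁸ m.
At r₁: circular v_c1 = √(μ/r₁) = 34150 m/s; transfer-perijove v_p = √[μ(2/r₁ − 1/a_t)] = 43840 m/s.
Δv₁ = v_p − v_c1 = 9687 m/s.
= 9.687 km/s.

Δv ≈ 9.69 km/s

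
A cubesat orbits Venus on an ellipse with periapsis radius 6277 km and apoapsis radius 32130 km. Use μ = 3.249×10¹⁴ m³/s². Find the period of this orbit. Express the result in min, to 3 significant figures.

Semi-major axis a = (r_p + r_a)/2 = (6277.0 + 32130)/2 = 19204 km = 1.920×10⁷ m.
By Kepler's third law T = 2π√(a³/μ) = 2π × 4.669×10³ = 2.933×10⁴ s.
= 488.9 min.

T ≈ 489 min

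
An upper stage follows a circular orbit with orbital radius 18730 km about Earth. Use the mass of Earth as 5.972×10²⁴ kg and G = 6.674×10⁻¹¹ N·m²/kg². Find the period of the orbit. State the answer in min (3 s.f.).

μ = GM = 6.674×10⁻¹¹ × 5.972×10²⁴ = 3.986×10¹⁴ m³/s².
r = 18730 km = 1.873×10⁷ m.
Kepler's third law: T = 2π√(r³/μ) = 2π√((1.873×10⁷)³ / 3.986×10¹⁴).
r³/μ = 1.649×10⁷ s², so T = 2π × 4.060×10³ = 2.551×10⁴ s.
Converting: 2.551×10⁴ s ÷ 60.00 = 425.2 min.

T ≈ 425 min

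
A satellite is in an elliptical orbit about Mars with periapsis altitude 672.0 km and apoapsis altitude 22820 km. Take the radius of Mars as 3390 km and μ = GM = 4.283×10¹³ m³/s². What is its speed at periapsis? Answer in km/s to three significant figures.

r_p = 3390 + 672.0 = 4062.0 km = 4.0620×10⁶ m.
r_a = 3390 + 22820 = 26210 km = 2.6210×10⁷ m.
Semi-major axis a = (r_p + r_a)/2 = 15136 km = 1.514×10⁷ m.
Vis-viva: v² = μ(2/r − 1/a) = 4.283×10¹³ × (4.924×10⁻⁷ − 6.607×10⁻⁸) = 1.826×10⁷ m²/s².
v = 4273 m/s = 4.273 km/s.

v ≈ 4.27 km/s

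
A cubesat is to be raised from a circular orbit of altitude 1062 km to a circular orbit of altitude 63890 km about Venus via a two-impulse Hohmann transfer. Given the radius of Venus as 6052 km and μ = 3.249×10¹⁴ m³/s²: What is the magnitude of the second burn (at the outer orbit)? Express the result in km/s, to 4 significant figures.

Δv ≈ 1.229 km/s

r₁ = 6052 + 1062 = 7114.0 km = 7.1140×10⁶ m.
r₂ = 6052 + 63890 = 69942 km = 6.9942×10⁷ m.
Transfer ellipse a_t = (r₁ + r₂)/2 = 3.853×10⁷ m.
At r₁: circular v_c1 = √(μ/r₁) = 6758 m/s; transfer-periapsis v_p = √[μ(2/r₁ − 1/a_t)] = 9105 m/s.
At r₂: circular v_c2 = √(μ/r₂) = 2155 m/s; transfer-apoapsis v_a = √[μ(2/r₂ − 1/a_t)] = 926.1 m/s.
Δv₂ = v_c2 − v_a = 1229 m/s.
= 1.229 km/s.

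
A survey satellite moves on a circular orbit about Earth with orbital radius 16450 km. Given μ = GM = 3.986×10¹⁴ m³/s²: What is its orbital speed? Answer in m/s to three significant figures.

v ≈ 4920 m/s

r = 16450 km = 1.645×10⁷ m.
For a circular orbit v = √(μ/r) = √(3.986×10¹⁴ / 1.645×10⁷) = √(2.423×10⁷) = 4922 m/s.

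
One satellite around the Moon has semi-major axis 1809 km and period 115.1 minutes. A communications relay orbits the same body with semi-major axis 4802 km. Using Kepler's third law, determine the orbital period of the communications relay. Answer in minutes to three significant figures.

Kepler's third law: T² ∝ a³, so T₂ = T₁ (a₂/a₁)^(3/2).
a₂/a₁ = 2.655, (a₂/a₁)^(3/2) = 4.325.
T₂ = 115.1 × 4.325 = 497.8 minutes.

T₂ ≈ 498 minutes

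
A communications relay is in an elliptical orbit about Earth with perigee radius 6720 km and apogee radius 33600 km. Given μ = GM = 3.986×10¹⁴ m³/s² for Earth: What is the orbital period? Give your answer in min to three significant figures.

T ≈ 475 min

Semi-major axis a = (r_p + r_a)/2 = (6720.0 + 33600)/2 = 20160 km = 2.016×10⁷ m.
By Kepler's third law T = 2π√(a³/μ) = 2π × 4.534×10³ = 2.849×10⁴ s.
= 474.8 min.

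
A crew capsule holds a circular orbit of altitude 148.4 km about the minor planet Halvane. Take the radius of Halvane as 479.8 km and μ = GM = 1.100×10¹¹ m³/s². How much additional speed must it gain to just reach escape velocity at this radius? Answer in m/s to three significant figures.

r = 479.8 + 148.4 = 628.20 km = 6.2820×10⁵ m.
Circular speed v_c = √(μ/r) = 418.5 m/s.
Escape speed v_esc = √(2μ/r) = √2 × v_c = 591.8 m/s.
Δv = v_esc − v_c = 173.3 m/s.

Δv ≈ 173 m/s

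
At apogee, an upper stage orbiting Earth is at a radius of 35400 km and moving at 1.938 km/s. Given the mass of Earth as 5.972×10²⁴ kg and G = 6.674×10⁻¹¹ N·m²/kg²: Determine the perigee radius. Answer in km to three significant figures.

μ = GM = 6.674×10⁻¹¹ × 5.972×10²⁴ = 3.986×10¹⁴ m³/s².
r_a = 3.540×10⁷ m.
Specific energy ε = v²/2 − μ/r = -9.381×10⁶ J/kg, so a = −μ/(2ε) = 2.124×10⁷ m.
The apsides satisfy r_p + r_a = 2a, so the perigee radius is 2a − r_a = 7.086×10⁶ m = 7086.4 km.

perigee radius ≈ 7090 km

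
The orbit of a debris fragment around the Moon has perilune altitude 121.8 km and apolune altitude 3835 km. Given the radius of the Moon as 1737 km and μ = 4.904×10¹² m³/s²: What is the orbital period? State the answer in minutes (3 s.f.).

r_p = 1737 + 121.8 = 1858.8 km = 1.8588×10⁶ m.
r_a = 1737 + 3835 = 5572.0 km = 5.5720×10⁶ m.
Semi-major axis a = (r_p + r_a)/2 = (1858.8 + 5572.0)/2 = 3715.4 km = 3.715×10⁶ m.
By Kepler's third law T = 2π√(a³/μ) = 2π × 3.234×10³ = 2.032×10⁴ s.
= 338.7 minutes.

T ≈ 339 minutes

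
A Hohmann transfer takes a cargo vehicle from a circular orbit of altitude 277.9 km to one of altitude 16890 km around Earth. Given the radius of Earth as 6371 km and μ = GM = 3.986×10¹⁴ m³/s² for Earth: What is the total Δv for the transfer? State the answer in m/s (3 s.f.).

r₁ = 6371 + 277.9 = 6648.9 km = 6.6489×10⁶ m.
r₂ = 6371 + 16890 = 23261 km = 2.3261×10⁷ m.
Transfer ellipse a_t = (r₁ + r₂)/2 = 1.495×10⁷ m.
At r₁: circular v_c1 = √(μ/r₁) = 7743 m/s; transfer-perigee v_p = √[μ(2/r₁ − 1/a_t)] = 9656 m/s.
Δv₁ = v_p − v_c1 = 1914 m/s.
At r₂: circular v_c2 = √(μ/r₂) = 4140 m/s; transfer-apogee v_a = √[μ(2/r₂ − 1/a_t)] = 2760 m/s.
Δv₂ = v_c2 − v_a = 1379 m/s.
Total Δv = Δv₁ + Δv₂ = 3293 m/s.

Δv_total ≈ 3290 m/s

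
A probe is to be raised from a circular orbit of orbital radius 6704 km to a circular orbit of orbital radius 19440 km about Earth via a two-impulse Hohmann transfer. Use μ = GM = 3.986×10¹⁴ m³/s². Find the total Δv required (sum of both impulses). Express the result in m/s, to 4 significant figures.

Δv_total ≈ 2978 m/s

r₁ = 6704 km = 6.704×10⁶ m.
r₂ = 19440 km = 1.944×10⁷ m.
Transfer ellipse a_t = (r₁ + r₂)/2 = 1.307×10⁷ m.
At r₁: circular v_c1 = √(μ/r₁) = 7711 m/s; transfer-perigee v_p = √[μ(2/r₁ − 1/a_t)] = 9403 m/s.
Δv₁ = v_p − v_c1 = 1692 m/s.
At r₂: circular v_c2 = √(μ/r₂) = 4528 m/s; transfer-apogee v_a = √[μ(2/r₂ − 1/a_t)] = 3243 m/s.
Δv₂ = v_c2 − v_a = 1285 m/s.
Total Δv = Δv₁ + Δv₂ = 2978 m/s.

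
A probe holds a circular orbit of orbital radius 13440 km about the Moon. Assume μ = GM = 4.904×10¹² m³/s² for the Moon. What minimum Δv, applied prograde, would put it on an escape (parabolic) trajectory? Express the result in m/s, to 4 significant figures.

Δv ≈ 250.2 m/s

r = 13440 km = 1.344×10⁷ m.
Circular speed v_c = √(μ/r) = 604.1 m/s.
Escape speed v_esc = √(2μ/r) = √2 × v_c = 854.3 m/s.
Δv = v_esc − v_c = 250.2 m/s.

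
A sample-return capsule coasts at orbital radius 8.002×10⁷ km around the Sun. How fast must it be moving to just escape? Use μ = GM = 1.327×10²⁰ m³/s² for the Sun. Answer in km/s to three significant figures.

v_esc ≈ 57.6 km/s

r = 8.002×10⁷ km = 8.002×10¹⁰ m.
Escape speed v_esc = √(2μ/r) = √(2 × 1.327×10²⁰ / 8.002×10¹⁰) = √(3.317×10⁹) = 57590 m/s.
= 57.59 km/s.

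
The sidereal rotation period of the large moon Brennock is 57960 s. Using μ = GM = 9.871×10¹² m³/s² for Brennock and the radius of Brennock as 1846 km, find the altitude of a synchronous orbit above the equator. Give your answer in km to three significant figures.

h_sync ≈ 7590 km

A synchronous orbit has period T, so by Kepler's third law a = (μT²/4π²)^(1/3).
μT²/4π² = 9.871×10¹² × (5.796×10⁴)² / 39.48 = 8.400×10²⁰ m³.
a = 9.435×10⁶ m = 9435.2 km.
Altitude h = a − R = 9435.2 − 1846 = 7589.2 km.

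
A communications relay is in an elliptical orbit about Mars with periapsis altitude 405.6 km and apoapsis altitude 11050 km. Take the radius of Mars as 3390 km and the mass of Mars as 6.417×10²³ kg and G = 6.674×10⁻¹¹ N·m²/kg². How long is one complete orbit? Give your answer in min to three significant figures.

μ = GM = 6.674×10⁻¹¹ × 6.417×10²³ = 4.283×10¹³ m³/s².
r_p = 3390 + 405.6 = 3795.6 km = 3.7956×10⁶ m.
r_a = 3390 + 11050 = 14440 km = 1.4440×10⁷ m.
Semi-major axis a = (r_p + r_a)/2 = (3795.6 + 14440)/2 = 9117.8 km = 9.118×10⁶ m.
By Kepler's third law T = 2π√(a³/μ) = 2π × 4.207×10³ = 2.643×10⁴ s.
= 440.6 min.

T ≈ 441 min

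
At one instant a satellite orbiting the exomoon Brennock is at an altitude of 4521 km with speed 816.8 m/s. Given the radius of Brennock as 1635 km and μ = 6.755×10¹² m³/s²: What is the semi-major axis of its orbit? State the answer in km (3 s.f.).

r = 1635 + 4521 = 6156.0 km = 6.156×10⁶ m.
Vis-viva rearranged: 1/a = 2/r − v²/μ = 3.249×10⁻⁷ − 9.877×10⁻⁸ = 2.261×10⁻⁷ m⁻¹.
a = 4.422×10⁶ m = 4422.4 km.

a ≈ 4420 km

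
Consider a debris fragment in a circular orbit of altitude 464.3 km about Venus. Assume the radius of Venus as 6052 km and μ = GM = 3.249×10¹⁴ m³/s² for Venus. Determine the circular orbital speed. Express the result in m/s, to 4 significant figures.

v ≈ 7061 m/s

r = 6052 + 464.3 = 6516.3 km = 6.5163×10⁶ m.
For a circular orbit v = √(μ/r) = √(3.249×10¹⁴ / 6.516×10⁶) = √(4.986×10⁷) = 7061 m/s.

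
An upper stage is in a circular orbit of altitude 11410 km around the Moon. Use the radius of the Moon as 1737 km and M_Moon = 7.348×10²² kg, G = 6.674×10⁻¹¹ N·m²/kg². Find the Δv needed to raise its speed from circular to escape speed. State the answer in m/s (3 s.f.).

μ = GM = 6.674×10⁻¹¹ × 7.348×10²² = 4.904×10¹² m³/s².
r = 1737 + 11410 = 13147 km = 1.3147×10⁷ m.
Circular speed v_c = √(μ/r) = 610.8 m/s.
Escape speed v_esc = √(2μ/r) = √2 × v_c = 863.7 m/s.
Δv = v_esc − v_c = 253.0 m/s.

Δv ≈ 253 m/s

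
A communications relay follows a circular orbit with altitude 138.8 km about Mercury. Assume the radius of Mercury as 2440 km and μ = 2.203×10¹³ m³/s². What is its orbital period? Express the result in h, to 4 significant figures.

T ≈ 1.540 h

r = 2440 + 138.8 = 2578.8 km = 2.5788×10⁶ m.
Kepler's third law: T = 2π√(r³/μ) = 2π√((2.579×10⁶)³ / 2.203×10¹³).
r³/μ = 7.785×10⁵ s², so T = 2π × 8.823×10² = 5.544×10³ s.
Converting: 5.544×10³ s ÷ 3600 = 1.540 h.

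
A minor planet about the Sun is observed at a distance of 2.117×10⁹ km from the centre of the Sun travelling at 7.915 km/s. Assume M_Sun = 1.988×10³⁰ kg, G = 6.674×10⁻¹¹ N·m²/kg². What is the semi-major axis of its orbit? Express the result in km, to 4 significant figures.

a ≈ 2.116×10⁹ km

μ = GM = 6.674×10⁻¹¹ × 1.988×10³⁰ = 1.327×10²⁰ m³/s².
r = 2.117×10¹² m.
Vis-viva rearranged: 1/a = 2/r − v²/μ = 9.447×10⁻¹³ − 4.722×10⁻¹³ = 4.726×10⁻¹³ m⁻¹.
a = 2.116×10¹² m = 2.1161×10⁹ km.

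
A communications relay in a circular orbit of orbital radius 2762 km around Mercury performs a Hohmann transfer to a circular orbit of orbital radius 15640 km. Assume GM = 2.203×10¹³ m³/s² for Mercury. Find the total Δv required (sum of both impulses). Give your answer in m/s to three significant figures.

Δv_total ≈ 1390 m/s

r₁ = 2762 km = 2.762×10⁶ m.
r₂ = 15640 km = 1.564×10⁷ m.
Transfer ellipse a_t = (r₁ + r₂)/2 = 9.201×10⁶ m.
At r₁: circular v_c1 = √(μ/r₁) = 2824 m/s; transfer-periherm v_p = √[μ(2/r₁ − 1/a_t)] = 3682 m/s.
Δv₁ = v_p − v_c1 = 857.9 m/s.
At r₂: circular v_c2 = √(μ/r₂) = 1187 m/s; transfer-apoherm v_a = √[μ(2/r₂ − 1/a_t)] = 650.3 m/s.
Δv₂ = v_c2 − v_a = 536.6 m/s.
Total Δv = Δv₁ + Δv₂ = 1394 m/s.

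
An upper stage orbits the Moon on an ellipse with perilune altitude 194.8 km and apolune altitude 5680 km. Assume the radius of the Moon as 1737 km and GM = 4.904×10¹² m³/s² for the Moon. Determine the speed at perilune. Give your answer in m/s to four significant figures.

r_p = 1737 + 194.8 = 1931.8 km = 1.9318×10⁶ m.
r_a = 1737 + 5680 = 7417.0 km = 7.4170×10⁶ m.
Semi-major axis a = (r_p + r_a)/2 = 4674.4 km = 4.674×10⁶ m.
Vis-viva: v² = μ(2/r − 1/a) = 4.904×10¹² × (1.035×10⁻⁶ − 2.139×10⁻⁷) = 4.028×10⁶ m²/s².
v = 2007 m/s.

v ≈ 2007 m/s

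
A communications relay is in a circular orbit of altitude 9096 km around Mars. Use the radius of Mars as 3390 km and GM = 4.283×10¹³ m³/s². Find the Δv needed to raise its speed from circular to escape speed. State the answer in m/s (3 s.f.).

Δv ≈ 767 m/s

r = 3390 + 9096 = 12486 km = 1.2486×10⁷ m.
Circular speed v_c = √(μ/r) = 1852 m/s.
Escape speed v_esc = √(2μ/r) = √2 × v_c = 2619 m/s.
Δv = v_esc − v_c = 767.2 m/s.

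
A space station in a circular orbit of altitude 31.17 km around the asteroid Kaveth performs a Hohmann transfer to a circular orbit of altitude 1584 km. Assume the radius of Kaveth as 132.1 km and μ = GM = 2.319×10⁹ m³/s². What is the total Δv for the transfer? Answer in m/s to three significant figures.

Δv_total ≈ 63.3 m/s

r₁ = 132.1 + 31.17 = 163.27 km = 1.6327×10⁵ m.
r₂ = 132.1 + 1584 = 1716.1 km = 1.7161×10⁶ m.
Transfer ellipse a_t = (r₁ + r₂)/2 = 9.397×10⁵ m.
At r₁: circular v_c1 = √(μ/r₁) = 119.2 m/s; transfer-periapsis v_p = √[μ(2/r₁ − 1/a_t)] = 161.1 m/s.
Δv₁ = v_p − v_c1 = 41.88 m/s.
At r₂: circular v_c2 = √(μ/r₂) = 36.76 m/s; transfer-apoapsis v_a = √[μ(2/r₂ − 1/a_t)] = 15.32 m/s.
Δv₂ = v_c2 − v_a = 21.44 m/s.
Total Δv = Δv₁ + Δv₂ = 63.32 m/s.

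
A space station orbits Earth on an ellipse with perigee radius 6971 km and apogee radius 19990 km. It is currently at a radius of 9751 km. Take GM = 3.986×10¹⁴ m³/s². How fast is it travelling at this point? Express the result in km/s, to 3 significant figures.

Semi-major axis a = (r_p + r_a)/2 = 13480 km = 1.348×10⁷ m.
Vis-viva: v² = μ(2/r − 1/a) = 3.986×10¹⁴ × (2.051×10⁻⁷ − 7.418×10⁻⁸) = 5.219×10⁷ m²/s².
v = 7224 m/s = 7.224 km/s.

v ≈ 7.22 km/s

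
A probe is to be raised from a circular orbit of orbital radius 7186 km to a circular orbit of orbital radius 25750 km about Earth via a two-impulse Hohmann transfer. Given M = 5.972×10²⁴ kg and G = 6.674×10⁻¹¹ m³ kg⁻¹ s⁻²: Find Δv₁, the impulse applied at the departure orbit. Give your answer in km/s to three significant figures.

Δv ≈ 1.87 km/s

μ = GM = 6.674×10⁻¹¹ × 5.972×10²⁴ = 3.986×10¹⁴ m³/s².
r₁ = 7186 km = 7.186×10⁶ m.
r₂ = 25750 km = 2.575×10⁷ m.
Transfer ellipse a_t = (r₁ + r₂)/2 = 1.647×10⁷ m.
At r₁: circular v_c1 = √(μ/r₁) = 7447 m/s; transfer-perigee v_p = √[μ(2/r₁ − 1/a_t)] = 9313 m/s.
Δv₁ = v_p − v_c1 = 1865 m/s.
= 1.865 km/s.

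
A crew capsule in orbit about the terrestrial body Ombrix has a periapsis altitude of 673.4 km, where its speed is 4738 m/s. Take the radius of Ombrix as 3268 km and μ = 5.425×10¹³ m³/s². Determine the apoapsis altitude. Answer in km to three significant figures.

apoapsis altitude ≈ 14200 km

r_p = 3268 + 673.4 = 3941.4 km = 3.941×10⁶ m.
Specific energy ε = v²/2 − μ/r = -2.540×10⁶ J/kg, so a = −μ/(2ε) = 1.068×10⁷ m.
The apsides satisfy r_p + r_a = 2a, so the apoapsis radius is 2a − r_p = 1.742×10⁷ m = 17418 km.
Apoapsis altitude = 17418 − 3268 = 14150 km.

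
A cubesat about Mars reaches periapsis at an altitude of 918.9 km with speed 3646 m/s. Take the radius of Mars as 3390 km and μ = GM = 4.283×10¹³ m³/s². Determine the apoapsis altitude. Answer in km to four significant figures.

apoapsis altitude ≈ 5307 km

r_p = 3390 + 918.9 = 4308.9 km = 4.309×10⁶ m.
Specific energy ε = v²/2 − μ/r = -3.293×10⁶ J/kg, so a = −μ/(2ε) = 6.503×10⁶ m.
The apsides satisfy r_p + r_a = 2a, so the apoapsis radius is 2a − r_p = 8.697×10⁶ m = 8696.6 km.
Apoapsis altitude = 8696.6 − 3390 = 5306.6 km.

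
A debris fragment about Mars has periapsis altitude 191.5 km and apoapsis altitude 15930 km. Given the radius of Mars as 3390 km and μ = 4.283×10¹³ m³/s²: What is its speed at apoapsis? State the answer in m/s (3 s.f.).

r_p = 3390 + 191.5 = 3581.5 km = 3.5815×10⁶ m.
r_a = 3390 + 15930 = 19320 km = 1.9320×10⁷ m.
Semi-major axis a = (r_p + r_a)/2 = 11451 km = 1.145×10⁷ m.
Vis-viva: v² = μ(2/r − 1/a) = 4.283×10¹³ × (1.035×10⁻⁷ − 8.733×10⁻⁸) = 6.934×10⁵ m²/s².
v = 832.7 m/s.

v ≈ 833 m/s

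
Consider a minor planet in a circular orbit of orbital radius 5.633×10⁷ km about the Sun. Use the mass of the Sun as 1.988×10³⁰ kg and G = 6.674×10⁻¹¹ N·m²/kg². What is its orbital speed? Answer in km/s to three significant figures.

μ = GM = 6.674×10⁻¹¹ × 1.988×10³⁰ = 1.327×10²⁰ m³/s².
r = 5.633×10⁷ km = 5.633×10¹⁰ m.
For a circular orbit v = √(μ/r) = √(1.327×10²⁰ / 5.633×10¹⁰) = √(2.355×10⁹) = 48530 m/s.
That is 48.53 km/s.

v ≈ 48.5 km/s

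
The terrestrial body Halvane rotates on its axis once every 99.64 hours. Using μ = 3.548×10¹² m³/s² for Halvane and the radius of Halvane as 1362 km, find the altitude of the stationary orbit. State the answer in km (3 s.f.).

h_sync ≈ 21300 km

T = 99.64 hours = 3.587×10⁵ s.
A synchronous orbit has period T, so by Kepler's third law a = (μT²/4π²)^(1/3).
μT²/4π² = 3.548×10¹² × (3.587×10⁵)² / 39.48 = 1.156×10²² m³.
a = 2.261×10⁷ m = 22613 km.
Altitude h = a − R = 22613 − 1362 = 21251 km.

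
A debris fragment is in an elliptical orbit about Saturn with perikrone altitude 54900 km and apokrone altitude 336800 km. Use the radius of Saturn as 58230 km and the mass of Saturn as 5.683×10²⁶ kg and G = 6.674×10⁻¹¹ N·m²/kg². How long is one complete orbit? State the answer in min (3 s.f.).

T ≈ 2180 min

μ = GM = 6.674×10⁻¹¹ × 5.683×10²⁶ = 3.793×10¹⁶ m³/s².
r_p = 58230 + 54900 = 113130 km = 1.1313×10⁸ m.
r_a = 58230 + 336800 = 395030 km = 3.9503×10⁸ m.
Semi-major axis a = (r_p + r_a)/2 = (1.1313×10⁵ + 3.9503×10⁵)/2 = 2.5408×10⁵ km = 2.541×10⁸ m.
By Kepler's third law T = 2π√(a³/μ) = 2π × 2.080×10⁴ = 1.307×10⁵ s.
= 2178 min.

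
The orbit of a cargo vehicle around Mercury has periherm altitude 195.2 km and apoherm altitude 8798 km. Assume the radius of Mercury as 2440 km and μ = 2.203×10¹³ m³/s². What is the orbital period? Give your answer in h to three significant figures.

r_p = 2440 + 195.2 = 2635.2 km = 2.6352×10⁶ m.
r_a = 2440 + 8798 = 11238 km = 1.1238×10⁷ m.
Semi-major axis a = (r_p + r_a)/2 = (2635.2 + 11238)/2 = 6936.6 km = 6.937×10⁶ m.
By Kepler's third law T = 2π√(a³/μ) = 2π × 3.892×10³ = 2.446×10⁴ s.
= 6.793 h.

T ≈ 6.79 h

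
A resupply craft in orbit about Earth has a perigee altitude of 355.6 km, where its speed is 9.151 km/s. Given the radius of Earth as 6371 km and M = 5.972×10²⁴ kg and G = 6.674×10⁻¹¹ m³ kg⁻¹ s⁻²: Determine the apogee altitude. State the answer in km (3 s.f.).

apogee altitude ≈ 9830 km

μ = GM = 6.674×10⁻¹¹ × 5.972×10²⁴ = 3.986×10¹⁴ m³/s².
r_p = 6371 + 355.6 = 6726.6 km = 6.727×10⁶ m.
Specific energy ε = v²/2 − μ/r = -1.738×10⁷ J/kg, so a = −μ/(2ε) = 1.146×10⁷ m.
The apsides satisfy r_p + r_a = 2a, so the apogee radius is 2a − r_p = 1.620×10⁷ m = 16203 km.
Apogee altitude = 16203 − 6371 = 9831.7 km.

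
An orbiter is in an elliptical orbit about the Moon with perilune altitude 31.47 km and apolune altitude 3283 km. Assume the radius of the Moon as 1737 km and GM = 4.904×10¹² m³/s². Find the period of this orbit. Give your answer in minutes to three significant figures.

r_p = 1737 + 31.47 = 1768.5 km = 1.7685×10⁶ m.
r_a = 1737 + 3283 = 5020.0 km = 5.0200×10⁶ m.
Semi-major axis a = (r_p + r_a)/2 = (1768.5 + 5020.0)/2 = 3394.2 km = 3.394×10⁶ m.
By Kepler's third law T = 2π√(a³/μ) = 2π × 2.824×10³ = 1.774×10⁴ s.
= 295.7 minutes.

T ≈ 296 minutes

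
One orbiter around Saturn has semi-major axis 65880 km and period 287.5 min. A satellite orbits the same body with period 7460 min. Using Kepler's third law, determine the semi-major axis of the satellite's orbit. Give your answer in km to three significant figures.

Kepler's third law: a³ ∝ T², so a₂ = a₁ (T₂/T₁)^(2/3).
T₂/T₁ = 25.95, (T₂/T₁)^(2/3) = 8.765.
a₂ = 65880 × 8.765 = 5.774×10⁵ km.

a₂ ≈ 5.77×10⁵ km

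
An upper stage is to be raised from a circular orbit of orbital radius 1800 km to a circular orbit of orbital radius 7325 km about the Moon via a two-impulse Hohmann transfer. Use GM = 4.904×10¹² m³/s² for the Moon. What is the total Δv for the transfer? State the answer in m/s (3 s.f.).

r₁ = 1800 km = 1.800×10⁶ m.
r₂ = 7325 km = 7.325×10⁶ m.
Transfer ellipse a_t = (r₁ + r₂)/2 = 4.562×10⁶ m.
At r₁: circular v_c1 = √(μ/r₁) = 1651 m/s; transfer-perilune v_p = √[μ(2/r₁ − 1/a_t)] = 2091 m/s.
Δv₁ = v_p − v_c1 = 440.8 m/s.
At r₂: circular v_c2 = √(μ/r₂) = 818.2 m/s; transfer-apolune v_a = √[μ(2/r₂ − 1/a_t)] = 513.9 m/s.
Δv₂ = v_c2 − v_a = 304.3 m/s.
Total Δv = Δv₁ + Δv₂ = 745.1 m/s.

Δv_total ≈ 745 m/s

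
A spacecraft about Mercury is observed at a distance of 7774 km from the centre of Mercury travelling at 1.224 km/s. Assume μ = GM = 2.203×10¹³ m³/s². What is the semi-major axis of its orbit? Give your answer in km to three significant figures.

r = 7.774×10⁶ m.
Specific orbital energy ε = v²/2 − μ/r = (1224)²/2 − 2.203×10¹³/7.774×10⁶ = -2.085×10⁶ J/kg.
Since ε = −μ/(2a), a = −μ/(2ε) = 5.284×10⁶ m = 5283.7 km.

a ≈ 5280 km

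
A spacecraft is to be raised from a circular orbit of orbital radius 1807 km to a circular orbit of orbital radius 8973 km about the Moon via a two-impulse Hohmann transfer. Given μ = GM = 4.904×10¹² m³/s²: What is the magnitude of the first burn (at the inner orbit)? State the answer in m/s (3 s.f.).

Δv ≈ 478 m/s

r₁ = 1807 km = 1.807×10⁶ m.
r₂ = 8973 km = 8.973×10⁶ m.
Transfer ellipse a_t = (r₁ + r₂)/2 = 5.390×10⁶ m.
At r₁: circular v_c1 = √(μ/r₁) = 1647 m/s; transfer-perilune v_p = √[μ(2/r₁ − 1/a_t)] = 2126 m/s.
Δv₁ = v_p − v_c1 = 478.2 m/s.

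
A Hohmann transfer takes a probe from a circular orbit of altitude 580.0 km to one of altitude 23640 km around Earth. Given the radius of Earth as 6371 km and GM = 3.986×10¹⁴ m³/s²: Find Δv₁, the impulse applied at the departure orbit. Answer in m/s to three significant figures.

Δv ≈ 2080 m/s

r₁ = 6371 + 580.0 = 6951.0 km = 6.9510×10⁶ m.
r₂ = 6371 + 23640 = 30011 km = 3.0011×10⁷ m.
Transfer ellipse a_t = (r₁ + r₂)/2 = 1.848×10⁷ m.
At r₁: circular v_c1 = √(μ/r₁) = 7573 m/s; transfer-perigee v_p = √[μ(2/r₁ − 1/a_t)] = 9650 m/s.
Δv₁ = v_p − v_c1 = 2077 m/s.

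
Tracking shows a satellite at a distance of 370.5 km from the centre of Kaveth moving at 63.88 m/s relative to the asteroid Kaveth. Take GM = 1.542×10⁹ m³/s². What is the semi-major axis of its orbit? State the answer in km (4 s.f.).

a ≈ 363.4 km

r = 3.705×10⁵ m.
Specific orbital energy ε = v²/2 − μ/r = (63.88)²/2 − 1.542×10⁹/3.705×10⁵ = -2.122×10³ J/kg.
Since ε = −μ/(2a), a = −μ/(2ε) = 3.634×10⁵ m = 363.40 km.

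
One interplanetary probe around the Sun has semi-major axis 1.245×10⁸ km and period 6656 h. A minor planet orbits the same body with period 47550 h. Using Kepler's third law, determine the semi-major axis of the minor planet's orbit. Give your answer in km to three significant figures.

a₂ ≈ 4.62×10⁸ km

Kepler's third law: a³ ∝ T², so a₂ = a₁ (T₂/T₁)^(2/3).
T₂/T₁ = 7.144, (T₂/T₁)^(2/3) = 3.709.
a₂ = 1.245×10⁸ × 3.709 = 4.618×10⁸ km.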